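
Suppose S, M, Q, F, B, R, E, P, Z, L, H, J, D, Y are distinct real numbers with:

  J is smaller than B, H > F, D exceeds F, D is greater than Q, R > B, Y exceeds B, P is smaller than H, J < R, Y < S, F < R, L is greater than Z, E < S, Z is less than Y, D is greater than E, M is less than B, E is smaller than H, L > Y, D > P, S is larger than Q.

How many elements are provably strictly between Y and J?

The relations place J below Y. An element lies strictly between them when it is forced above J and also forced below Y.
Above J: {B, R, S, L}. Below Y: {Z, M, B}.
Intersection: {B} — 1.

1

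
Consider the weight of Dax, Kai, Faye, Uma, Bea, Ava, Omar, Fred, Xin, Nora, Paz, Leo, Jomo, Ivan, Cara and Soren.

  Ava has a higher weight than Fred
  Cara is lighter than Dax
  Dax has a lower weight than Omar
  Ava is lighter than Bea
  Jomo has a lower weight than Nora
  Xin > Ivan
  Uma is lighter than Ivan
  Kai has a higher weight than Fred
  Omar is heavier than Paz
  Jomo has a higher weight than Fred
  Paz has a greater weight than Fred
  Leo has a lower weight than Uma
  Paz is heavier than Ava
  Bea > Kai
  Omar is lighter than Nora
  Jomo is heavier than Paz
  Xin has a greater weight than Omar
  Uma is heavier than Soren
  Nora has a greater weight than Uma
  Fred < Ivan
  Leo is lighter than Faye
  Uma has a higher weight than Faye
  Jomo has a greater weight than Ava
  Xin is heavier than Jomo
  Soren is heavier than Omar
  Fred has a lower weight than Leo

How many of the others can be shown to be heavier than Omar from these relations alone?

The elements the relations force above Omar are Soren, Uma, Nora, Ivan, Xin — no chain reaches any other.
That is 5.

5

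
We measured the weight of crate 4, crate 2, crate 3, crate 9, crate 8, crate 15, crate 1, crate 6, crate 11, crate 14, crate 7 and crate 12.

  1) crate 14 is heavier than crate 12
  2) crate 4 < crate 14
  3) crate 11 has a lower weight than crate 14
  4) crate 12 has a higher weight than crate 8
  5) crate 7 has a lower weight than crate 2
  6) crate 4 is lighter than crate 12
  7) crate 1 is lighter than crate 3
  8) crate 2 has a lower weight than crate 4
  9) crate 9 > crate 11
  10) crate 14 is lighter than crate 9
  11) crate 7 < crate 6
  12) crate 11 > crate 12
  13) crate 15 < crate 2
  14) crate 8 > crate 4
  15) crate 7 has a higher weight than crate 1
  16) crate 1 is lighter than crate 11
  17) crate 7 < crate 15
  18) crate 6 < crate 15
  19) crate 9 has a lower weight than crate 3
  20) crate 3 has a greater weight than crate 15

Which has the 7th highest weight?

The consecutive relations fix a unique order: crate 1 < crate 7 < crate 6 < crate 15 < crate 2 < crate 4 < crate 8 < crate 12 < crate 11 < crate 14 < crate 9 < crate 3.
Counting 7 from the largest end gives crate 4.

crate 4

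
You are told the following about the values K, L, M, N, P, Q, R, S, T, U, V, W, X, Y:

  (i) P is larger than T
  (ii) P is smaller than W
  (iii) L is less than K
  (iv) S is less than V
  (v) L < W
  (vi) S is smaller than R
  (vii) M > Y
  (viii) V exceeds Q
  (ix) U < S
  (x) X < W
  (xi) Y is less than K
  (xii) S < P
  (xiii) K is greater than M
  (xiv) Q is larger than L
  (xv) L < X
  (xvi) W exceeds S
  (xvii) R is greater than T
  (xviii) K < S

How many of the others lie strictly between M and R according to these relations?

The relations place M below R. An element lies strictly between them when it is forced above M and also forced below R.
Above M: {K, S, V, P, W}. Below R: {L, Y, U, T, K, S}.
Intersection: {K, S} — 2.

2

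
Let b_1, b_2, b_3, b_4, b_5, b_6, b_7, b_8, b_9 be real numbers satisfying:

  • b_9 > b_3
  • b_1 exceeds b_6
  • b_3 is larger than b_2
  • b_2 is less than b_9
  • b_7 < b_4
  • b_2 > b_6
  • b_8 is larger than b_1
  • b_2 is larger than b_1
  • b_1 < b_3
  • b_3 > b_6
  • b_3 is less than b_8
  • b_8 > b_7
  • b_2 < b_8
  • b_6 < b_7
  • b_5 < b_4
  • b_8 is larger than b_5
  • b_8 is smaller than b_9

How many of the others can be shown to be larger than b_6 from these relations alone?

7

Directly above b_6: b_1, b_7, b_2, b_3.
One step further: b_8, b_4, b_9 (7 so far).
Nothing else is reachable above b_6; 7 in all.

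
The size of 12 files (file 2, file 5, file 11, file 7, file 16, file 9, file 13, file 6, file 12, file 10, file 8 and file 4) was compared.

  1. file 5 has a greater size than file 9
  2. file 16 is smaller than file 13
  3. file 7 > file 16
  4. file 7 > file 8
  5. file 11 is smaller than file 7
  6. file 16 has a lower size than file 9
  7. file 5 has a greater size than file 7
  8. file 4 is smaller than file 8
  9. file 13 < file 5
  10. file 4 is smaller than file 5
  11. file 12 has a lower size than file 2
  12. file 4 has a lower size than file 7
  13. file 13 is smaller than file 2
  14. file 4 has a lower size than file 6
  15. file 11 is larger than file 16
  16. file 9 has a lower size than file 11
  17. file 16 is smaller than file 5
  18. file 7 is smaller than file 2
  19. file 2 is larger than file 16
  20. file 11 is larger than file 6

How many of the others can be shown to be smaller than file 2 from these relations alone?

9

From file 2 the given relations immediately reach file 16, file 13, file 7, file 12.
From those, file 4, file 8, file 11 — 7 in total.
From those, file 9, file 6 — 9 in total.
Nothing else is reachable below file 2; 9 in all.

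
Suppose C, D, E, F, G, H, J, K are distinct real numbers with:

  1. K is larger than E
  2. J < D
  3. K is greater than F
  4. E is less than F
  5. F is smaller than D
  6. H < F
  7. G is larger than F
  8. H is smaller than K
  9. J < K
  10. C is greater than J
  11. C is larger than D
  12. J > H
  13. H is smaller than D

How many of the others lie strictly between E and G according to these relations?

1

Chaining upward from E reaches: F, D, C, K.
Chaining downward from G reaches: H, F.
Strictly between E and G are those in both lists: F — 1 element.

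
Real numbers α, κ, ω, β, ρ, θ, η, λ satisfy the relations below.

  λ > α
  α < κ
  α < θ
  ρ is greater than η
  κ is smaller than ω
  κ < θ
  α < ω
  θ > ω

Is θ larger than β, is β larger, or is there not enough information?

Following every chain through β: nothing is chained to β.
θ is not reached, and no chain runs the other way from θ to β.
So the given relations leave the order of β and θ undetermined.

undetermined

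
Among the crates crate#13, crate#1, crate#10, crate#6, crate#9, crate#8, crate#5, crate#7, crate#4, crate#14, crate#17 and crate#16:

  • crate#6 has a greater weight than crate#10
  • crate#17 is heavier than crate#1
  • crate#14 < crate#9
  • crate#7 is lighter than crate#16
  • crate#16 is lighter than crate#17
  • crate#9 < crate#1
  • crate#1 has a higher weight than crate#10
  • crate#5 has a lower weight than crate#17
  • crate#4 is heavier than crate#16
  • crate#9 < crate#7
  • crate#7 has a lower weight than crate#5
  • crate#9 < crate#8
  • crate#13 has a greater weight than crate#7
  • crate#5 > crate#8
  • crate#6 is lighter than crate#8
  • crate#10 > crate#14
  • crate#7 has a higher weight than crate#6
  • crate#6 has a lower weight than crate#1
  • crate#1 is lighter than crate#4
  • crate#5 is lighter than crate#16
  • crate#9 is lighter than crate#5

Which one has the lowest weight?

crate#14

crate#10 is not least since crate#14 < crate#10; crate#6 is not least since crate#10 < crate#6; crate#9 is not least since crate#14 < crate#9; crate#7 is not least since crate#9 < crate#7; crate#8 is not least since crate#6 < crate#8; crate#1 is not least since crate#10 < crate#1; crate#5 is not least since crate#9 < crate#5; crate#16 is not least since crate#7 < crate#16; crate#13 is not least since crate#7 < crate#13; crate#17 is not least since crate#5 < crate#17; crate#4 is not least since crate#1 < crate#4.
Only crate#14 has nothing below it, so crate#14 is the lowest weight.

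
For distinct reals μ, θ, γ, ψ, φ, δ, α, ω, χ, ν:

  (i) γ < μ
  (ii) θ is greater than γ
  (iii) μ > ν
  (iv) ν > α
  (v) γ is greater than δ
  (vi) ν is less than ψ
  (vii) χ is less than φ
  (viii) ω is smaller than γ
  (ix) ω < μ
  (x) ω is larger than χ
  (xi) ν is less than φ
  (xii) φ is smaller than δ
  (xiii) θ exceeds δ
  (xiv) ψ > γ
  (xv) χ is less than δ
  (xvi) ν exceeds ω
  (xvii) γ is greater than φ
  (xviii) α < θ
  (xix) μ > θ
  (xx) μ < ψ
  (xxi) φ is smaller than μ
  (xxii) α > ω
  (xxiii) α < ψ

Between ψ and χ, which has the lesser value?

χ

χ < ω and ω < α give χ < α.
Then α < ν extends the chain to ν.
With ν < φ: χ < ω < α < ν < φ.
With φ < δ: χ < ω < α < ν < φ < δ.
Then δ < γ extends the chain to γ.
With γ < θ: χ < ω < α < ν < φ < δ < γ < θ.
Then θ < μ extends the chain to μ.
With μ < ψ: χ < ω < α < ν < φ < δ < γ < θ < μ < ψ.
So χ < ψ; χ is the smaller of the two.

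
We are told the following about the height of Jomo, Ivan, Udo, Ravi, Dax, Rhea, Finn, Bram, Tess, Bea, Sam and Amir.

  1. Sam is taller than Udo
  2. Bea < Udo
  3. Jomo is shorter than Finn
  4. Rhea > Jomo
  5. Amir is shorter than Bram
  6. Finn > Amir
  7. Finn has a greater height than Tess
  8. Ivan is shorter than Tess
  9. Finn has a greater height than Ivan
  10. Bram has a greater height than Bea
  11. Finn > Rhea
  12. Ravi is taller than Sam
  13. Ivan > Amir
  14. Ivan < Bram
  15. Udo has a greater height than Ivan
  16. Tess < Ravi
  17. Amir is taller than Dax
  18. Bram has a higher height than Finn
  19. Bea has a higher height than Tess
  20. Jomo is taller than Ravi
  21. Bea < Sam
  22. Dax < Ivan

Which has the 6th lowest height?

Udo

Chaining the given pairs: Dax < Amir < Ivan < Tess < Bea < Udo < Sam < Ravi < Jomo < Rhea < Finn < Bram.
The 6th smallest is Udo.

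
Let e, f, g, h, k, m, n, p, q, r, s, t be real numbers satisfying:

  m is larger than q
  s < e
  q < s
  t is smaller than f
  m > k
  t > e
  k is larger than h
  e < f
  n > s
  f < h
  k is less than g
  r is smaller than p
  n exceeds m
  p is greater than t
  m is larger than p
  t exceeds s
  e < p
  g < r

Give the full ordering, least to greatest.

Nothing is placed below q, so it is least; from there q < s; s < e; e < t; t < f; f < h; h < k; k < g; g < r; r < p; p < m; m < n, each given directly.

q < s < e < t < f < h < k < g < r < p < m < n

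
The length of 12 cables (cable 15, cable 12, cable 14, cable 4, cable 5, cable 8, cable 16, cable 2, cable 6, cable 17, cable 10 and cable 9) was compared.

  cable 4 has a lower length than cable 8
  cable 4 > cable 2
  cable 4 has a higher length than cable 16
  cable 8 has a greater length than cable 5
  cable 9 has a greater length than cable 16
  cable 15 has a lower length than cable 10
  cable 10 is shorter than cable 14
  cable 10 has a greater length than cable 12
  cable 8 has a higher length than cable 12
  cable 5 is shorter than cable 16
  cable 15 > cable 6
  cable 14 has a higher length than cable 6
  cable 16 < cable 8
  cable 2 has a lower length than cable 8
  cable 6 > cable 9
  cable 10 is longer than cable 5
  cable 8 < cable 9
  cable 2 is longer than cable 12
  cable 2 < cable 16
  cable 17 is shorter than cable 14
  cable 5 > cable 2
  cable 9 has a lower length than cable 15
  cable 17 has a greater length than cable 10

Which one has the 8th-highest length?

cable 4

The consecutive relations fix a unique order: cable 12 < cable 2 < cable 5 < cable 16 < cable 4 < cable 8 < cable 9 < cable 6 < cable 15 < cable 10 < cable 17 < cable 14.
Counting 8 from the largest end gives cable 4.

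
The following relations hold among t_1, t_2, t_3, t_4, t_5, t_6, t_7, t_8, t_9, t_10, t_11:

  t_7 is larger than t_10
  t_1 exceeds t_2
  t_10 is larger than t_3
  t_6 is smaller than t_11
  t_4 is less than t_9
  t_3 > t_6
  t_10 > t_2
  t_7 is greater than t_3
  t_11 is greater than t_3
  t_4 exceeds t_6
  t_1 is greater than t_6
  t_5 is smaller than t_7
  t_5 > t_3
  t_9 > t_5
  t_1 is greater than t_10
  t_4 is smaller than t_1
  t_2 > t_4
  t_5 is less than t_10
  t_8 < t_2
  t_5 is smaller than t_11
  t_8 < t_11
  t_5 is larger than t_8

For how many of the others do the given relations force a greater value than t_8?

7

From t_8 the given relations immediately reach t_2, t_5, t_11.
From those, t_10, t_1, t_7, t_9 — 7 in total.
Nothing else is reachable above t_8; 7 in all.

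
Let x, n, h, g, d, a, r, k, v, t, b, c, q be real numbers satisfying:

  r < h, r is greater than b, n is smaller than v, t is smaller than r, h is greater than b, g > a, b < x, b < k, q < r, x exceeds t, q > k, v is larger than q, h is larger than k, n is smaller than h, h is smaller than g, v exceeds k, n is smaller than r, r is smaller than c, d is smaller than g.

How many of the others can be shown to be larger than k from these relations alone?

6

From k the given relations immediately reach q, v, h.
From those, r, g — 5 in total.
From those, c — 6 in total.
Nothing else is reachable above k; 6 in all.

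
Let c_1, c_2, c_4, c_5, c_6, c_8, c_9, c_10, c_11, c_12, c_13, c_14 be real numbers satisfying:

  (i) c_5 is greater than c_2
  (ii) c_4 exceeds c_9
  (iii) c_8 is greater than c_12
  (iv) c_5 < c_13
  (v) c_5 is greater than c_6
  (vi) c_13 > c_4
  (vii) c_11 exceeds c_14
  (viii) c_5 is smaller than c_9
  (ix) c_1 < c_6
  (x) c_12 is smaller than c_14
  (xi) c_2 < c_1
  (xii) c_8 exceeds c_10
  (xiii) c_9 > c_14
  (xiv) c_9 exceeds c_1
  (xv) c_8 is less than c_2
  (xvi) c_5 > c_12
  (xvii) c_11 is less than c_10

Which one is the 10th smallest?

The consecutive relations fix a unique order: c_12 < c_14 < c_11 < c_10 < c_8 < c_2 < c_1 < c_6 < c_5 < c_9 < c_4 < c_13.
Counting 10 from the smallest end gives c_9.

c_9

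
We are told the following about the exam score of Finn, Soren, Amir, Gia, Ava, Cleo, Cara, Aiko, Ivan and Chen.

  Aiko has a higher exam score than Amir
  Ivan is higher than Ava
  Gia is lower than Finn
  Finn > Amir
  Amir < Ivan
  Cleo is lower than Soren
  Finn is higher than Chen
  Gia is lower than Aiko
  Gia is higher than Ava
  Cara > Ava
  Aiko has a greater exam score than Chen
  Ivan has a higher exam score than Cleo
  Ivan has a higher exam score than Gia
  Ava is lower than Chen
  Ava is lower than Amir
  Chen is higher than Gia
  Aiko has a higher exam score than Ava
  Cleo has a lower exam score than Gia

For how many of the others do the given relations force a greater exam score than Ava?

7

Directly above Ava: Amir, Cara, Gia, Ivan, Chen, Aiko.
One step further: Finn (7 so far).
No other element is forced above Ava by the given relations, so the count is 7.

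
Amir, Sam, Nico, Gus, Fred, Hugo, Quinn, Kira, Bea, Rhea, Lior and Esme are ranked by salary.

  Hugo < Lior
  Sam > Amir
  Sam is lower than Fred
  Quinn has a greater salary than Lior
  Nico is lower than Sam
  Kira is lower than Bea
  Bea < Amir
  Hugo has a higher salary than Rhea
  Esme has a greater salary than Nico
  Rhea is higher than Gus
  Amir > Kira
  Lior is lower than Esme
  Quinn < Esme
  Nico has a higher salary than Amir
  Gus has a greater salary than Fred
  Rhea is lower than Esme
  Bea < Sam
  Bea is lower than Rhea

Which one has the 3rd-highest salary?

The consecutive relations fix a unique order: Kira < Bea < Amir < Nico < Sam < Fred < Gus < Rhea < Hugo < Lior < Quinn < Esme.
The 3rd largest is Lior.

Lior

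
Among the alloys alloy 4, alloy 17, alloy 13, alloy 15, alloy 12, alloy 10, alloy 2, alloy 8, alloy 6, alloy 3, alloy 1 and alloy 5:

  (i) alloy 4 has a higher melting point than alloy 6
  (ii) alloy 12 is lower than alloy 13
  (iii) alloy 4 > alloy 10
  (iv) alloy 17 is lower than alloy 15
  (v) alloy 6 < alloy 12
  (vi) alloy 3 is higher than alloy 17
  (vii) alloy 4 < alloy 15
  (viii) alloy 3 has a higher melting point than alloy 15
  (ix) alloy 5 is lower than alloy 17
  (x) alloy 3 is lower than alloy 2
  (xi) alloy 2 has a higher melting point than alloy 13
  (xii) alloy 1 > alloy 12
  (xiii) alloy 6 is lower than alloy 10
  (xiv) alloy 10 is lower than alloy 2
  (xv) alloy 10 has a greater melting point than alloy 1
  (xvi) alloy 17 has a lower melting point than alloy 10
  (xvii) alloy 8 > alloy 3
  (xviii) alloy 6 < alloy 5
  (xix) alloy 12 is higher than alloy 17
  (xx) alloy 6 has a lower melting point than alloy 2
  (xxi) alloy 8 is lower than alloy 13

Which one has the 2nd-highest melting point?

alloy 13

Chaining the given pairs: alloy 6 < alloy 5 < alloy 17 < alloy 12 < alloy 1 < alloy 10 < alloy 4 < alloy 15 < alloy 3 < alloy 8 < alloy 13 < alloy 2.
The 2nd largest is alloy 13.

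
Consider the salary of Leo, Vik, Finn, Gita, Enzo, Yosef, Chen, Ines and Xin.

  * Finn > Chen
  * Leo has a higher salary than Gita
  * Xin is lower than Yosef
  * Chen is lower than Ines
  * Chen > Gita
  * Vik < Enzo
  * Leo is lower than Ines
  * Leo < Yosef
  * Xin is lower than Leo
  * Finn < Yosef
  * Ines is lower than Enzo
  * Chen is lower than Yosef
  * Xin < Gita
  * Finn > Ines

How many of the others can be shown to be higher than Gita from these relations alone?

The elements the relations force above Gita are Leo, Chen, Ines, Finn, Yosef, Enzo — no chain reaches any other.
That is 6.

6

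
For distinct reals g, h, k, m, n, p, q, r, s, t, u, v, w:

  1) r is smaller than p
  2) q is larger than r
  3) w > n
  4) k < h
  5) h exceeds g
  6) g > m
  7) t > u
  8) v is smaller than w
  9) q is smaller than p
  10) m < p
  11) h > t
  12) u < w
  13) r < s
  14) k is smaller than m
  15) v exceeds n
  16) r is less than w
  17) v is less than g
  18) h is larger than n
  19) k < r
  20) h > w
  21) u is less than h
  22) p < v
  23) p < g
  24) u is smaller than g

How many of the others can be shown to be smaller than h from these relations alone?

Directly below h: u, n, k, t, g, w.
One step further: r, m, p, v (10 so far).
One step further: q (11 so far).
No other element is forced below h by the given relations, so the count is 11.

11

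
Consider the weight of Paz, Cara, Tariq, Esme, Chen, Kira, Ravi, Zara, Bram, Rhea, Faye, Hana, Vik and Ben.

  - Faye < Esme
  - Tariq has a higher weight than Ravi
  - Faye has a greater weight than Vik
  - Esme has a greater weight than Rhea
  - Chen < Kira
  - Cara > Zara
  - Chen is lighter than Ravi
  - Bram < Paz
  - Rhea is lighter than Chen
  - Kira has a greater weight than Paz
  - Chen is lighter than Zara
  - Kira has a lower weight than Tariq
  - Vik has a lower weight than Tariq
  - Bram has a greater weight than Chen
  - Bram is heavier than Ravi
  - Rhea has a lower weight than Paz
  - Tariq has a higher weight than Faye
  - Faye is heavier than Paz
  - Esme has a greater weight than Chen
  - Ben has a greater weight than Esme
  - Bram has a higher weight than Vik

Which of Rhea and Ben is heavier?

Chaining the given relations: Rhea < Chen < Ravi < Bram < Paz < Faye < Esme < Ben.
So Rhea < Ben; Ben is the heavier of the two.

Ben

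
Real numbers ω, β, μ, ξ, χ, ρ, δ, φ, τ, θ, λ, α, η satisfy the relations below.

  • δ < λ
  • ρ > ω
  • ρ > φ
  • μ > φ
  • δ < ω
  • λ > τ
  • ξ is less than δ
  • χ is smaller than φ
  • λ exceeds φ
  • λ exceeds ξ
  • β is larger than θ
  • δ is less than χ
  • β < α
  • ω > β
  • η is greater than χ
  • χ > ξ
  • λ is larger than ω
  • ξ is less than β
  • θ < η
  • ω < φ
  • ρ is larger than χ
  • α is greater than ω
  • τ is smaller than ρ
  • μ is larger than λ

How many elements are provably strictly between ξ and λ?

5

The relations place ξ below λ. An element lies strictly between them when it is forced above ξ and also forced below λ.
Above ξ: {δ, χ, β, ω, φ, η, ρ, α, μ}. Below λ: {δ, χ, τ, θ, β, ω, φ}.
Intersection: {δ, χ, β, ω, φ} — 5.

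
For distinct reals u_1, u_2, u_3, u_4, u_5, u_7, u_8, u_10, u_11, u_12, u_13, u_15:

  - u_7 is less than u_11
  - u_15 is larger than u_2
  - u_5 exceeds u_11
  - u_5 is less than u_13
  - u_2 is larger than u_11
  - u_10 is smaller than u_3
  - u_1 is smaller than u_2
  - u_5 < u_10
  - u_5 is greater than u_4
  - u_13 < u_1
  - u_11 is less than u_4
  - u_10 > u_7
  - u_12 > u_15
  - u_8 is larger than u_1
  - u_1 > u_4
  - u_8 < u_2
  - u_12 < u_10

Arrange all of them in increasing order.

u_7 < u_11 < u_4 < u_5 < u_13 < u_1 < u_8 < u_2 < u_15 < u_12 < u_10 < u_3

Nothing is placed below u_7, so it is least; from there u_7 < u_11; u_11 < u_4; u_4 < u_5; u_5 < u_13; u_13 < u_1; u_1 < u_8; u_8 < u_2; u_2 < u_15; u_15 < u_12; u_12 < u_10; u_10 < u_3, each given directly.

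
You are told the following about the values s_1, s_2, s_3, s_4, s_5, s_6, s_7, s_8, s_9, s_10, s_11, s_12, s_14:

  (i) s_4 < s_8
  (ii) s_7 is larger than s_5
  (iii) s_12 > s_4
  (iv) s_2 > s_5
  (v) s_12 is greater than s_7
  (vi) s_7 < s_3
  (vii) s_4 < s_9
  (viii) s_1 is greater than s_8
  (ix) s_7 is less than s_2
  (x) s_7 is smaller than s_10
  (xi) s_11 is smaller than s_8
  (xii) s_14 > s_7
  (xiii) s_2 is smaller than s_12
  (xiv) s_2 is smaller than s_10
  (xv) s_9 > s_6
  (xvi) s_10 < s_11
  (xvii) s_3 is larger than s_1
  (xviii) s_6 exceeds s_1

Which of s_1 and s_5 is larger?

s_1

s_5 < s_7 and s_7 < s_2 give s_5 < s_2.
With s_2 < s_10: s_5 < s_7 < s_2 < s_10.
Then s_10 < s_11 extends the chain to s_11.
With s_11 < s_8: s_5 < s_7 < s_2 < s_10 < s_11 < s_8.
Then s_8 < s_1 extends the chain to s_1.
So s_5 < s_1; s_1 is the larger of the two.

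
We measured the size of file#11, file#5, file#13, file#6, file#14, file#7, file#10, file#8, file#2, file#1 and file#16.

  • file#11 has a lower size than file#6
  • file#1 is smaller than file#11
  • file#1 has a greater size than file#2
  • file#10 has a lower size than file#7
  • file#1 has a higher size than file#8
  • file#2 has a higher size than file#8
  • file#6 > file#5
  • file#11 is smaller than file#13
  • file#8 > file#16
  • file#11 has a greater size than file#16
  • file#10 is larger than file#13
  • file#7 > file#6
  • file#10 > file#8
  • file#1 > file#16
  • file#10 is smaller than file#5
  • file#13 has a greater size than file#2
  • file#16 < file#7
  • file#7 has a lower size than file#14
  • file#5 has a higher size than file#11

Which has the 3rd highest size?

The consecutive relations fix a unique order: file#16 < file#8 < file#2 < file#1 < file#11 < file#13 < file#10 < file#5 < file#6 < file#7 < file#14.
Counting 3 from the largest end gives file#6.

file#6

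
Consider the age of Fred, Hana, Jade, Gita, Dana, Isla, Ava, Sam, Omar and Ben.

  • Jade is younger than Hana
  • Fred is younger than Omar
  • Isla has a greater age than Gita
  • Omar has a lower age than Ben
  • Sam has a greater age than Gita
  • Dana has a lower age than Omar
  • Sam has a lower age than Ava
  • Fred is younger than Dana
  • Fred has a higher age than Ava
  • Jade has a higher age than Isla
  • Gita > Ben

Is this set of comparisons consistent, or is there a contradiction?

inconsistent

We have Gita < Sam stated directly, yet also Sam < Ava < Fred < Dana < Omar < Ben < Gita by chaining the others — so Sam < Gita. Contradiction.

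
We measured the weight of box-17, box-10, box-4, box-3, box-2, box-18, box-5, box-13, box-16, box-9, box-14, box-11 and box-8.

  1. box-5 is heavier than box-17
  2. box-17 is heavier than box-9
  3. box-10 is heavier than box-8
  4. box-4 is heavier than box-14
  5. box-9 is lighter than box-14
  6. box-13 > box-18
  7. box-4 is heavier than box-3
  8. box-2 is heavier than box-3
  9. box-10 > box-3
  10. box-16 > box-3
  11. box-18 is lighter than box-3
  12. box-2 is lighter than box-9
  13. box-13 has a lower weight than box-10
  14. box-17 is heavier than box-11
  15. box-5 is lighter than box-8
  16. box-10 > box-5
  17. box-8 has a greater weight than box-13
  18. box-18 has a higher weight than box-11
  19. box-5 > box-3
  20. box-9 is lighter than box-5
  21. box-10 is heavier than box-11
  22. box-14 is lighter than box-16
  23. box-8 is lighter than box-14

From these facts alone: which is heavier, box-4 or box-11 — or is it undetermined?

box-4

box-11 < box-18 and box-18 < box-3 give box-11 < box-3.
Then box-3 < box-2 extends the chain to box-2.
Then box-2 < box-9 extends the chain to box-9.
Then box-9 < box-17 extends the chain to box-17.
Then box-17 < box-5 extends the chain to box-5.
Then box-5 < box-8 extends the chain to box-8.
Then box-8 < box-14 extends the chain to box-14.
With box-14 < box-4: box-11 < box-18 < box-3 < box-2 < box-9 < box-17 < box-5 < box-8 < box-14 < box-4.
So box-4 is heavier.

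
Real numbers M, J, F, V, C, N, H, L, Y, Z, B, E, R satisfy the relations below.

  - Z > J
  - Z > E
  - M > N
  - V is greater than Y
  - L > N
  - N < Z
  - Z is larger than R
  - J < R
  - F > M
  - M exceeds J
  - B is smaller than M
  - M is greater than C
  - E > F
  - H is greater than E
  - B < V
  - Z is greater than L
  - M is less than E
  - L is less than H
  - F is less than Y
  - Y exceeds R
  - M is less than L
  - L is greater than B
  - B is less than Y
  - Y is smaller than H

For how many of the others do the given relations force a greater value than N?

8

The elements the relations force above N are M, F, L, Y, E, H, V, Z — no chain reaches any other.
That is 8.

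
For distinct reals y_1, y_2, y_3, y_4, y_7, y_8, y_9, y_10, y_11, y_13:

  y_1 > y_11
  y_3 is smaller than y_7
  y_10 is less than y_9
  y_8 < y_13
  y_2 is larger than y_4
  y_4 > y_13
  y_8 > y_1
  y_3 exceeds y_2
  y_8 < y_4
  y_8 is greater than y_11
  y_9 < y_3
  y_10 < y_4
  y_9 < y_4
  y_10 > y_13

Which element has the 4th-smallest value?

The consecutive relations fix a unique order: y_11 < y_1 < y_8 < y_13 < y_10 < y_9 < y_4 < y_2 < y_3 < y_7.
The 4th smallest is y_13.

y_13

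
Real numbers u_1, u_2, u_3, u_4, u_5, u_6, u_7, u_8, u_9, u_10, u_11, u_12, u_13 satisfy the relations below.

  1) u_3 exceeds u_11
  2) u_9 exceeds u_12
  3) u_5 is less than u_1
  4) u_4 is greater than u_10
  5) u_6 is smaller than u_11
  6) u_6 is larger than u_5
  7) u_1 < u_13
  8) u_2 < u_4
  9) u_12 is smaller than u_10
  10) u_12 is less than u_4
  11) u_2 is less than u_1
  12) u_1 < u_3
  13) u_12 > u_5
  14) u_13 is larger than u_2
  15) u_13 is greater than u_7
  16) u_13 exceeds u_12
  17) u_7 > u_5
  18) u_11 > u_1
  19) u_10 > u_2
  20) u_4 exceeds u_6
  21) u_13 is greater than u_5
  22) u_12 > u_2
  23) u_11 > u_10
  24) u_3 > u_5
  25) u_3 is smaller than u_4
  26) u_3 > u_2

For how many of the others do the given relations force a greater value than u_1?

Directly above u_1: u_11, u_3, u_13.
One step further: u_4 (4 so far).
Nothing else is reachable above u_1; 4 in all.

4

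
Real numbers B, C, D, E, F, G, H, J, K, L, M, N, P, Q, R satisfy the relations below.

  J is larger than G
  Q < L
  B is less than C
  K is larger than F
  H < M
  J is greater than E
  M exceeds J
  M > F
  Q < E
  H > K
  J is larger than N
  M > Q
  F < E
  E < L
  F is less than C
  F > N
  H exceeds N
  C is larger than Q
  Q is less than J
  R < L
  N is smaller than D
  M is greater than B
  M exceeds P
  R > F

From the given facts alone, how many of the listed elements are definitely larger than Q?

5

Directly above Q: E, C, J, L, M.
Nothing else is reachable above Q; 5 in all.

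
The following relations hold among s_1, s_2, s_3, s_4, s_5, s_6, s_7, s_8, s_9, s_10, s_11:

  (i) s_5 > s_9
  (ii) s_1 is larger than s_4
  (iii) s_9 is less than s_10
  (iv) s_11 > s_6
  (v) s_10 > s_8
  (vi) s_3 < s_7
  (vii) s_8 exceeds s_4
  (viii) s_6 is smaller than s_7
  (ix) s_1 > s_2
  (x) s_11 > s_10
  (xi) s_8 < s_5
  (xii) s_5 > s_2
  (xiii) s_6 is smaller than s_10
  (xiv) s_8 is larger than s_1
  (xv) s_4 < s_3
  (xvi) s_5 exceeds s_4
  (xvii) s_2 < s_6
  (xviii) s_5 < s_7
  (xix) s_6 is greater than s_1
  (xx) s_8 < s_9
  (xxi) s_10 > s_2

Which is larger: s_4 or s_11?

s_11

s_4 < s_1 and s_1 < s_8 give s_4 < s_8.
With s_8 < s_9: s_4 < s_1 < s_8 < s_9.
Then s_9 < s_10 extends the chain to s_10.
Then s_10 < s_11 extends the chain to s_11.
So s_4 < s_11; s_11 is the larger of the two.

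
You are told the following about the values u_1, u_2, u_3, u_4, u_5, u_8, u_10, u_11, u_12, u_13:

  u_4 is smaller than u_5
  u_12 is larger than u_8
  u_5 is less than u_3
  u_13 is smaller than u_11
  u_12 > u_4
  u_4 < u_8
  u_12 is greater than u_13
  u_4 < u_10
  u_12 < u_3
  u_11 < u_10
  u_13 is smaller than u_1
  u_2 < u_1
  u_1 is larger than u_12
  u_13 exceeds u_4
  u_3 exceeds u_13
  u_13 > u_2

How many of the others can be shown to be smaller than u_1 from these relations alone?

The elements the relations force below u_1 are u_4, u_2, u_13, u_8, u_12 — no chain reaches any other.
That is 5.

5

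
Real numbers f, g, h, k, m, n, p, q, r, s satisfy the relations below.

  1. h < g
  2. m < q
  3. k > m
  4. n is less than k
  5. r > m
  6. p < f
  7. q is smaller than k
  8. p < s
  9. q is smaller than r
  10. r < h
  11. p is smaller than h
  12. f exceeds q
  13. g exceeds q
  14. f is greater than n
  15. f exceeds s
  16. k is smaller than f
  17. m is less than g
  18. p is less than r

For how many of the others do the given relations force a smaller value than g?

The elements the relations force below g are m, p, q, r, h — no chain reaches any other.
That is 5.

5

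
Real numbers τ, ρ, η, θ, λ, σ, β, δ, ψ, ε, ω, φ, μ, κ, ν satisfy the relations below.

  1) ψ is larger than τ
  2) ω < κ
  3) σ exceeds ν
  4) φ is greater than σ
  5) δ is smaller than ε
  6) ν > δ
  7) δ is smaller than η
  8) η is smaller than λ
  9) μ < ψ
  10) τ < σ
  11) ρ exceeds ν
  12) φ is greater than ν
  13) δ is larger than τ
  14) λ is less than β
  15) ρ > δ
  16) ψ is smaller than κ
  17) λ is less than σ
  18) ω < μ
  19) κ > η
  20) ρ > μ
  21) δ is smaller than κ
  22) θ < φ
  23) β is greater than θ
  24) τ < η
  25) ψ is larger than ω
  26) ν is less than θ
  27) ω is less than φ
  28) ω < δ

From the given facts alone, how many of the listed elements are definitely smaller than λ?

4

The elements the relations force below λ are ω, τ, δ, η — no chain reaches any other.
That is 4.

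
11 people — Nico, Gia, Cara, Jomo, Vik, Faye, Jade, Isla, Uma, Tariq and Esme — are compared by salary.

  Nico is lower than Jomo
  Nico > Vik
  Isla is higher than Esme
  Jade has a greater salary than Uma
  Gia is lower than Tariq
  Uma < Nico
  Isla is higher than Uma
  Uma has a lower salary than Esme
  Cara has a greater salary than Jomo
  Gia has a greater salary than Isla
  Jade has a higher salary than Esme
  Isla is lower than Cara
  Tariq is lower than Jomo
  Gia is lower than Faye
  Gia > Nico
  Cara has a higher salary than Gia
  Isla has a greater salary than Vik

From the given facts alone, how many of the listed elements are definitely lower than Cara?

The elements the relations force below Cara are Vik, Uma, Nico, Esme, Isla, Gia, Tariq, Jomo — no chain reaches any other.
That is 8.

8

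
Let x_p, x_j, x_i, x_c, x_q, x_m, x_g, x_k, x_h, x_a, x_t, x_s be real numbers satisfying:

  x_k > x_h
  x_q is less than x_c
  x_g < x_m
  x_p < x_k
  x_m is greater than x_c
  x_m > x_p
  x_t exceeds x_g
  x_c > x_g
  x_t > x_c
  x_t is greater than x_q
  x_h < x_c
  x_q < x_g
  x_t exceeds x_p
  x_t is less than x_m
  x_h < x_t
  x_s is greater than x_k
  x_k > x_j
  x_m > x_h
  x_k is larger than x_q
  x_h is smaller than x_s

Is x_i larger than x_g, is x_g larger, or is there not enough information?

Following every chain through x_g: above x_g we get x_c, x_t, x_m; below x_g we get x_q.
x_i is not reached, and no chain runs the other way from x_i to x_g.
So the given relations leave the order of x_g and x_i undetermined.

undetermined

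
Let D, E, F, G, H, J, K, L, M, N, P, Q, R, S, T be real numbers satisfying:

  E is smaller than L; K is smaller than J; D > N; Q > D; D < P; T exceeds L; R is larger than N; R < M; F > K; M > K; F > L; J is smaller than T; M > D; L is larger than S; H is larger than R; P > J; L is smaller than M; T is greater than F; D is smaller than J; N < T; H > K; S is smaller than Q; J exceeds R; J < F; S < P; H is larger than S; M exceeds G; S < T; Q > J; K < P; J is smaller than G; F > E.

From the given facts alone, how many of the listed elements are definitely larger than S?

Directly above S: L, H, P, Q, T.
One step further: F, M (7 so far).
No other element is forced above S by the given relations, so the count is 7.

7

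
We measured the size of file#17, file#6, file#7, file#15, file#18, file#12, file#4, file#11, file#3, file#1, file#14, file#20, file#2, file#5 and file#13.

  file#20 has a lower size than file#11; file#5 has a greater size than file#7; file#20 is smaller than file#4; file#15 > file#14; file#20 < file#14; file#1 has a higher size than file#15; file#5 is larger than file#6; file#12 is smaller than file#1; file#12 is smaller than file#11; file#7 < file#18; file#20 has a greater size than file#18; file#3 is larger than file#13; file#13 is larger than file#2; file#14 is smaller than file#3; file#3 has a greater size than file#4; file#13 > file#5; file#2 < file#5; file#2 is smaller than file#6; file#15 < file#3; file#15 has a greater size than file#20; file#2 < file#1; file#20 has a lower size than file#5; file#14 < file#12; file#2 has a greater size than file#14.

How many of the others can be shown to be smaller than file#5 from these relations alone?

From file#5 the given relations immediately reach file#7, file#20, file#2, file#6.
From those, file#18, file#14 — 6 in total.
Nothing else is reachable below file#5; 6 in all.

6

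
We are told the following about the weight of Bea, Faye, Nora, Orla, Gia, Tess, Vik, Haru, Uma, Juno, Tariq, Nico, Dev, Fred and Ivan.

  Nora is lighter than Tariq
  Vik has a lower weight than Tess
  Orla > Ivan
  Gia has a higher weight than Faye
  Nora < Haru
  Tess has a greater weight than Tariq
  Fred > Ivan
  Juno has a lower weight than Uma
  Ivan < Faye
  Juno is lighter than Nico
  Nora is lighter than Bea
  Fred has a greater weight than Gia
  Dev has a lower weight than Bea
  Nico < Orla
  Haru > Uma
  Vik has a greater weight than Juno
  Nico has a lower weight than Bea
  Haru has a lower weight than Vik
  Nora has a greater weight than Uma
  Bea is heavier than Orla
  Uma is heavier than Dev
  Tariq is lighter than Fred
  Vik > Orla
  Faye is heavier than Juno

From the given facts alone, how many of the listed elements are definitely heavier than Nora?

6

From Nora the given relations immediately reach Haru, Tariq, Bea.
From those, Fred, Vik, Tess — 6 in total.
No other element is forced above Nora by the given relations, so the count is 6.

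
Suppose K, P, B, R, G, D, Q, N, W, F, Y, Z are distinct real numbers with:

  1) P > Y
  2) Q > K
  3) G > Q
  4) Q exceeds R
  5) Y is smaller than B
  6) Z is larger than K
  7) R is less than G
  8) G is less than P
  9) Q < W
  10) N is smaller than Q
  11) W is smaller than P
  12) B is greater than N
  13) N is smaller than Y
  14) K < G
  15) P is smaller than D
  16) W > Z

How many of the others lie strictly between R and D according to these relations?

The relations place R below D. An element lies strictly between them when it is forced above R and also forced below D.
Above R: {Q, G, W, P}. Below D: {N, K, Y, Q, Z, G, W, P}.
Intersection: {Q, G, W, P} — 4.

4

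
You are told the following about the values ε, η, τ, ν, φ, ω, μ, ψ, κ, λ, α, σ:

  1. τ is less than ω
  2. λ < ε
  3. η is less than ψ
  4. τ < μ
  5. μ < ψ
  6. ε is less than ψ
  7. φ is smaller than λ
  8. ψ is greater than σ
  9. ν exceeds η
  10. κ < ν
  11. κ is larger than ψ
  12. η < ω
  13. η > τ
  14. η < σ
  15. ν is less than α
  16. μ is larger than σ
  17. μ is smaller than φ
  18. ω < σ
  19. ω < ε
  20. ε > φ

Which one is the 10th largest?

ω

Chaining the given pairs: τ < η < ω < σ < μ < φ < λ < ε < ψ < κ < ν < α.
The 10th largest is ω.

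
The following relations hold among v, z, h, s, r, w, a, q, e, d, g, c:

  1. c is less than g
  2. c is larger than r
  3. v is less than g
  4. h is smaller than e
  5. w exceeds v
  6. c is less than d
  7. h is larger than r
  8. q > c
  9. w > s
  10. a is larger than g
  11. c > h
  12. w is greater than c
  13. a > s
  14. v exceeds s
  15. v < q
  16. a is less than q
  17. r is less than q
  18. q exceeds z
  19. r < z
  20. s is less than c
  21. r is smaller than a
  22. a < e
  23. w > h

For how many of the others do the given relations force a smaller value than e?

The elements the relations force below e are s, r, h, c, v, g, a — no chain reaches any other.
That is 7.

7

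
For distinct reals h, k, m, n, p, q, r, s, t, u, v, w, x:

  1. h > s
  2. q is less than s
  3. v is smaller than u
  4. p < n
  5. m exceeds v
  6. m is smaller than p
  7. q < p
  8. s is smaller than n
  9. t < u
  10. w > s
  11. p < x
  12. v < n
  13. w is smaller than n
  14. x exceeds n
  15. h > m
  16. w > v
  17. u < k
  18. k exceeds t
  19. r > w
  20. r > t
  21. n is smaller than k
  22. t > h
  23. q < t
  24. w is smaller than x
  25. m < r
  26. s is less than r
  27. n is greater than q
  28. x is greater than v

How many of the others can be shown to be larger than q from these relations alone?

10

From q the given relations immediately reach s, p, t, n.
From those, h, w, u, r, k, x — 10 in total.
No other element is forced above q by the given relations, so the count is 10.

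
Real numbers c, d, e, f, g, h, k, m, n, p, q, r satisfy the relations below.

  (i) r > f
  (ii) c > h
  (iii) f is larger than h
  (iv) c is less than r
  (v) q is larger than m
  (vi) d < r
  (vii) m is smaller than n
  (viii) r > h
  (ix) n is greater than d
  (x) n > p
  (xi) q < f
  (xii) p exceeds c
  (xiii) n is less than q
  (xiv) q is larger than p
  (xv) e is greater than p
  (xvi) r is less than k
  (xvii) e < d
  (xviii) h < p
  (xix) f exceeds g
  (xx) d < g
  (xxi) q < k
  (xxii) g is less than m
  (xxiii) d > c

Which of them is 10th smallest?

Piecing the relations together gives one ordering: h < c < p < e < d < g < m < n < q < f < r < k.
Counting 10 from the smallest end gives f.

f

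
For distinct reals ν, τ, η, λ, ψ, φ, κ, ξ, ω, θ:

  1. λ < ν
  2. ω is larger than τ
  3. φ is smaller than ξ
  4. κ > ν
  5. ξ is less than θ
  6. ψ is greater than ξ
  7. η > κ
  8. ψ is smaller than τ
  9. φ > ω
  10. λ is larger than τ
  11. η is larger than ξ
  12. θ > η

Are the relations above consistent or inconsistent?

inconsistent

We have τ < ω stated directly, yet also ω < φ < ξ < ψ < τ by chaining the others — so ω < τ. Contradiction.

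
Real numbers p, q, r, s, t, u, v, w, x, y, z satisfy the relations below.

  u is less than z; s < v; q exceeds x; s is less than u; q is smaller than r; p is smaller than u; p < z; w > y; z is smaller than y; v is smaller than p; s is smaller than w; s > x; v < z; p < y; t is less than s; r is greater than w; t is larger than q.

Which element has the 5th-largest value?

Chaining the given pairs: x < q < t < s < v < p < u < z < y < w < r.
The 5th largest is u.

u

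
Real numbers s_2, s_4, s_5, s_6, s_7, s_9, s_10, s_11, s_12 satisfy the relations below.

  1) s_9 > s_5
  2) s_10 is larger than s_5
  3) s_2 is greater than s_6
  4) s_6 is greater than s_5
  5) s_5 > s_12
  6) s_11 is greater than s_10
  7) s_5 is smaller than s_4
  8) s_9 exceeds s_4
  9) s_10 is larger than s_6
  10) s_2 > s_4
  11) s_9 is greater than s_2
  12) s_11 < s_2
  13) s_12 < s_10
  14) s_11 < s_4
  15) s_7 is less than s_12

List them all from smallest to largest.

s_7 < s_12 < s_5 < s_6 < s_10 < s_11 < s_4 < s_2 < s_9

Each adjacent pair is fixed by a given relation: s_7 < s_12; s_12 < s_5; s_5 < s_6; s_6 < s_10; s_10 < s_11; s_11 < s_4; s_4 < s_2; s_2 < s_9. Chaining them end to end gives the full order.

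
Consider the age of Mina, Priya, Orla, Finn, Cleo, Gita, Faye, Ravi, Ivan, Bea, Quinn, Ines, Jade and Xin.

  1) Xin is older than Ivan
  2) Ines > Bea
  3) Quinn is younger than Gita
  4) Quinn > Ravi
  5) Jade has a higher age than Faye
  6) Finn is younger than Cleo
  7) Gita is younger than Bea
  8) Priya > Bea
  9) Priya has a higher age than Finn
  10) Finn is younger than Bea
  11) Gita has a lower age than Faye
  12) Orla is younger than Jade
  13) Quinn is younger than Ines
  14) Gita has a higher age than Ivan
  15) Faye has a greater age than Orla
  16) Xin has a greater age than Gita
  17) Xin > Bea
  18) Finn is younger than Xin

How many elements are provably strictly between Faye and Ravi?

2

The relations place Ravi below Faye. An element lies strictly between them when it is forced above Ravi and also forced below Faye.
Above Ravi: {Quinn, Gita, Bea, Priya, Xin, Ines, Jade}. Below Faye: {Ivan, Quinn, Orla, Gita}.
Intersection: {Quinn, Gita} — 2.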